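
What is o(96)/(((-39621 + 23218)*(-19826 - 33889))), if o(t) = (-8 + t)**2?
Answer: 7744/881087145 ≈ 8.7891e-6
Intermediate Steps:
o(96)/(((-39621 + 23218)*(-19826 - 33889))) = (-8 + 96)**2/(((-39621 + 23218)*(-19826 - 33889))) = 88**2/((-16403*(-53715))) = 7744/881087145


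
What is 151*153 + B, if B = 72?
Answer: 23175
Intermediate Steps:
151*153 + B = 151*153 + 72 = 23103 + 72 = 23175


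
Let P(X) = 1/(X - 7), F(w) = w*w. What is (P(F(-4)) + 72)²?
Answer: 421201/81 ≈ 5200.0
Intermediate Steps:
F(w) = w²
P(X) = 1/(-7 + X)
(P(F(-4)) + 72)² = (1/(-7 + (-4)²) + 72)² = (1/(-7 + 16) + 72)² = (1/9 + 72)² = (⅑ + 72)² = (649/9)² = 421201/81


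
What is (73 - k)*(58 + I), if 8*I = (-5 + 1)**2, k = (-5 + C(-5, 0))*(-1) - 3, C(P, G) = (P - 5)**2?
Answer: 10260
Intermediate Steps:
C(P, G) = (-5 + P)**2
k = -98 (k = (-5 + (-5 - 5)**2)*(-1) - 3 = (-5 + (-10)**2)*(-1) - 3 = (-5 + 100)*(-1) - 3 = 95*(-1) - 3 = -95 - 3 = -98)
I = 2 (I = (-5 + 1)**2/8 = (1/8)*(-4)**2 = (1/8)*16 = 2)
(73 - k)*(58 + I) = (73 - 1*(-98))*(58 + 2) = (73 + 98)*60 = 171*60 = 10260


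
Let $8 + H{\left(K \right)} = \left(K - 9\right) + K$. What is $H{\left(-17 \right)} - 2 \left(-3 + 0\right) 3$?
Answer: $-918$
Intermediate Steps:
$H{\left(K \right)} = -17 + 2 K$ ($H{\left(K \right)} = -8 + \left(\left(K - 9\right) + K\right) = -8 + \left(\left(-9 + K\right) + K\right) = -8 + \left(-9 + 2 K\right) = -17 + 2 K$)
$H{\left(-17 \right)} - 2 \left(-3 + 0\right) 3 = \left(-17 + 2 \left(-17\right)\right) - 2 \left(-3 + 0\right) 3 = \left(-17 - 34\right) \left(-2\right) \left(-3\right) 3 = - 51 \cdot 6 \cdot 3 = \left(-51\right) 18 = -918$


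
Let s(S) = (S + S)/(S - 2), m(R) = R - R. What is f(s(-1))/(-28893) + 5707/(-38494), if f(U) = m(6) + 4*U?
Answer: -494985005/3336621426 ≈ -0.14835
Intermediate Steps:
m(R) = 0
s(S) = 2*S/(-2 + S) (s(S) = (2*S)/(-2 + S) = 2*S/(-2 + S))
f(U) = 4*U (f(U) = 0 + 4*U = 4*U)
f(s(-1))/(-28893) + 5707/(-38494) = (4*(2*(-1)/(-2 - 1)))/(-28893) + 5707/(-38494) = (4*(2*(-1)/(-3)))*(-1/28893) + 5707*(-1/38494) = (4*(2*(-1)*(-1/3)))*(-1/28893) - 5707/38494 = (4*(2/3))*(-1/28893) - 5707/38494 = (8/3)*(-1/28893) - 5707/38494 = -8/86679 - 5707/38494 = -494985005/3336621426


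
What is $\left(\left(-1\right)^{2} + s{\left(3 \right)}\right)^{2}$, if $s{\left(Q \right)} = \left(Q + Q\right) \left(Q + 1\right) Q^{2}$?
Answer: $47089$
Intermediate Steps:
$s{\left(Q \right)} = 2 Q^{3} \left(1 + Q\right)$ ($s{\left(Q \right)} = 2 Q \left(1 + Q\right) Q^{2} = 2 Q^{3} \left(1 + Q\right)$)
$\left(\left(-1\right)^{2} + s{\left(3 \right)}\right)^{2} = \left(\left(-1\right)^{2} + 2 \cdot 3^{3} \left(1 + 3\right)\right)^{2} = \left(1 + 2 \cdot 27 \cdot 4\right)^{2} = \left(1 + 216\right)^{2} = 217^{2} = 47089$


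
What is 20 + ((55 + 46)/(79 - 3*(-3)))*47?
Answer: 6507/88 ≈ 73.943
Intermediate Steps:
20 + ((55 + 46)/(79 - 3*(-3)))*47 = 20 + (101/(79 + 9))*47 = 20 + (101/88)*47 = 20 + 4747/88 = 6507/88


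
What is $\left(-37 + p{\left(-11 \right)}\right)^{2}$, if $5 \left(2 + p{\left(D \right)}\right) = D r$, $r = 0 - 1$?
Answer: $\frac{33856}{25} \approx 1354.2$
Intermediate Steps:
$r = -1$ ($r = 0 - 1 = -1$)
$p{\left(D \right)} = -2 - \frac{D}{5}$ ($p{\left(D \right)} = -2 + \frac{D \left(-1\right)}{5} = -2 + \frac{\left(-1\right) D}{5} = -2 - \frac{D}{5}$)
$\left(-37 + p{\left(-11 \right)}\right)^{2} = \left(-37 - - \frac{1}{5}\right)^{2} = \left(-37 + \left(-2 + \frac{11}{5}\right)\right)^{2} = \left(-37 + \frac{1}{5}\right)^{2} = \left(- \frac{184}{5}\right)^{2} = \frac{33856}{25}$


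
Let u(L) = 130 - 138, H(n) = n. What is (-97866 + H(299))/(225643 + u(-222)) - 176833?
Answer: -39899811522/225635 ≈ -1.7683e+5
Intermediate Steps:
u(L) = -8
(-97866 + H(299))/(225643 + u(-222)) - 176833 = (-97866 + 299)/(225643 - 8) - 176833 = -97567/225635 - 176833 = -39899811522/225635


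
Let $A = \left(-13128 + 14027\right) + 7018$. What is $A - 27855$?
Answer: $-19938$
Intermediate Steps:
$A = 7917$ ($A = 899 + 7018 = 7917$)
$A - 27855 = 7917 - 27855 = -19938$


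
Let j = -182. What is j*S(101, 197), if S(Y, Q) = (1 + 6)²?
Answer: -8918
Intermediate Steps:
S(Y, Q) = 49 (S(Y, Q) = 7² = 49)
j*S(101, 197) = -182*49 = -8918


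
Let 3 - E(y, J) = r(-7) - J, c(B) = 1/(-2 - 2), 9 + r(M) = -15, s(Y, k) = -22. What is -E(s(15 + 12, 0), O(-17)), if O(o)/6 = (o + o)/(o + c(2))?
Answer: -893/23 ≈ -38.826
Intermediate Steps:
r(M) = -24 (r(M) = -9 - 15 = -24)
c(B) = -¼ (c(B) = 1/(-4) = -¼)
O(o) = 12*o/(-¼ + o) (O(o) = 6*((o + o)/(o - ¼)) = 6*((2*o)/(-¼ + o)) = 6*(2*o/(-¼ + o)) = 12*o/(-¼ + o))
E(y, J) = 27 + J (E(y, J) = 3 - (-24 - J) = 3 + (24 + J) = 27 + J)
-E(s(15 + 12, 0), O(-17)) = -(27 + 48*(-17)/(-1 + 4*(-17))) = -(27 + 48*(-17)/(-1 - 68)) = -(27 + 48*(-17)/(-69)) = -(27 + 48*(-17)*(-1/69)) = -(27 + 272/23) = -1*893/23 = -893/23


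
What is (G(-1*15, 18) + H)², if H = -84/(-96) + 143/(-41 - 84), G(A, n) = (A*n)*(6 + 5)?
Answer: 8822497932361/1000000 ≈ 8.8225e+6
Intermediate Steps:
G(A, n) = 11*A*n (G(A, n) = (A*n)*11 = 11*A*n)
H = -269/1000 (H = -84*(-1/96) + 143/(-125) = 7/8 + 143*(-1/125) = 7/8 - 143/125 = -269/1000 ≈ -0.26900)
(G(-1*15, 18) + H)² = (11*(-1*15)*18 - 269/1000)² = (11*(-15)*18 - 269/1000)² = (-2970 - 269/1000)² = (-2970269/1000)² = 8822497932361/1000000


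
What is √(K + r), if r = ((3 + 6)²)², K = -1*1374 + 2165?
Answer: 2*√1838 ≈ 85.744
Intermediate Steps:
K = 791 (K = -1374 + 2165 = 791)
r = 6561 (r = (9²)² = 81² = 6561)
√(K + r) = √(791 + 6561) = √7352 = 2*√1838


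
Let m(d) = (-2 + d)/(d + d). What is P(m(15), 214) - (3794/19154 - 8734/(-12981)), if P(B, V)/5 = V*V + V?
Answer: 28599486191375/124319037 ≈ 2.3005e+5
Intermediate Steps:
m(d) = (-2 + d)/(2*d) (m(d) = (-2 + d)/((2*d)) = (-2 + d)*(1/(2*d)) = (-2 + d)/(2*d))
P(B, V) = 5*V + 5*V**2 (P(B, V) = 5*(V*V + V) = 5*(V**2 + V) = 5*(V + V**2) = 5*V + 5*V**2)
P(m(15), 214) - (3794/19154 - 8734/(-12981)) = 5*214*(1 + 214) - (3794/19154 - 8734/(-12981)) = 5*214*215 - (3794*(1/19154) - 8734*(-1/12981)) = 230050 - (1897/9577 + 8734/12981) = 230050 - 1*108270475/124319037 = 230050 - 108270475/124319037 = 28599486191375/124319037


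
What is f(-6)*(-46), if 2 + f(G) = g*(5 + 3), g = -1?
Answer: 460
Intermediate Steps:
f(G) = -10 (f(G) = -2 - (5 + 3) = -2 - 1*8 = -2 - 8 = -10)
f(-6)*(-46) = -10*(-46) = 460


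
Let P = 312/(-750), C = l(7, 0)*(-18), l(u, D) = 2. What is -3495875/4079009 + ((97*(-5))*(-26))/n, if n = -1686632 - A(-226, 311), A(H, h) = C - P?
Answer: -371722909329625/429977622514484 ≈ -0.86452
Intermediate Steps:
C = -36 (C = 2*(-18) = -36)
P = -52/125 (P = 312*(-1/750) = -52/125 ≈ -0.41600)
A(H, h) = -4448/125 (A(H, h) = -36 - 1*(-52/125) = -36 + 52/125 = -4448/125)
n = -210824552/125 (n = -1686632 - 1*(-4448/125) = -1686632 + 4448/125 = -210824552/125 ≈ -1.6866e+6)
-3495875/4079009 + ((97*(-5))*(-26))/n = -3495875/4079009 + ((97*(-5))*(-26))/(-210824552/125) = -3495875*1/4079009 - 485*(-26)*(-125/210824552) = -3495875/4079009 + 12610*(-125/210824552) = -3495875/4079009 - 788125/105412276 = -371722909329625/429977622514484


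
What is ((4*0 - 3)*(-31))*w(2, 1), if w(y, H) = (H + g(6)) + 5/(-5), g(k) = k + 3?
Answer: 837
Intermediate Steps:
g(k) = 3 + k
w(y, H) = 8 + H (w(y, H) = (H + (3 + 6)) + 5/(-5) = (H + 9) + 5*(-⅕) = (9 + H) - 1 = 8 + H)
((4*0 - 3)*(-31))*w(2, 1) = ((4*0 - 3)*(-31))*(8 + 1) = ((0 - 3)*(-31))*9 = -3*(-31)*9 = 93*9 = 837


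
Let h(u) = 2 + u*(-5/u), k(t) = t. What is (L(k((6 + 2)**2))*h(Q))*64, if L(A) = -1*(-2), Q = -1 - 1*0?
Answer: -384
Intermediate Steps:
Q = -1 (Q = -1 + 0 = -1)
L(A) = 2
h(u) = -3 (h(u) = 2 - 5 = -3)
(L(k((6 + 2)**2))*h(Q))*64 = (2*(-3))*64 = -6*64 = -384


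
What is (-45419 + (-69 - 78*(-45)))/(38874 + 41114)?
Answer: -20989/39994 ≈ -0.52480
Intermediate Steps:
(-45419 + (-69 - 78*(-45)))/(38874 + 41114) = (-45419 + (-69 + 3510))/79988 = (-45419 + 3441)*(1/79988) = -41978*1/79988 = -20989/39994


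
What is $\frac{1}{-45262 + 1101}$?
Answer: $- \frac{1}{44161} \approx -2.2644 \cdot 10^{-5}$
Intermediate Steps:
$\frac{1}{-45262 + 1101} = \frac{1}{-44161} = - \frac{1}{44161}$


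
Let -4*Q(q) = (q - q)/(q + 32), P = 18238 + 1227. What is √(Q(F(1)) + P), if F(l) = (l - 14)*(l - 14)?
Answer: √19465 ≈ 139.52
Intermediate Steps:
F(l) = (-14 + l)² (F(l) = (-14 + l)*(-14 + l) = (-14 + l)²)
P = 19465
Q(q) = 0 (Q(q) = -(q - q)/(4*(q + 32)) = -0/(32 + q) = -¼*0 = 0)
√(Q(F(1)) + P) = √(0 + 19465) = √19465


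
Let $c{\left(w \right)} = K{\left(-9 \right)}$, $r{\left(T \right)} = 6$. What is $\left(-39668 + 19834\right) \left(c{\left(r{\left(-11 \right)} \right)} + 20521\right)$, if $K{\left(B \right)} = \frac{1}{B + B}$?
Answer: $- \frac{3663111709}{9} \approx -4.0701 \cdot 10^{8}$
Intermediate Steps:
$K{\left(B \right)} = \frac{1}{2 B}$
$c{\left(w \right)} = - \frac{1}{18}$ ($c{\left(w \right)} = \frac{1}{2 \left(-9\right)} = \frac{1}{2} \left(- \frac{1}{9}\right) = - \frac{1}{18}$)
$\left(-39668 + 19834\right) \left(c{\left(r{\left(-11 \right)} \right)} + 20521\right) = \left(-39668 + 19834\right) \left(- \frac{1}{18} + 20521\right) = \left(-19834\right) \frac{369377}{18} = - \frac{3663111709}{9}$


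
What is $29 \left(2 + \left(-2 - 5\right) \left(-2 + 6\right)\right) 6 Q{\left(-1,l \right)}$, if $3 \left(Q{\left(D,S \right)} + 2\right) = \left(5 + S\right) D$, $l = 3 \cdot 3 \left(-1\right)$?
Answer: $3016$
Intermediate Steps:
$l = -9$ ($l = 9 \left(-1\right) = -9$)
$Q{\left(D,S \right)} = -2 + \frac{D \left(5 + S\right)}{3}$ ($Q{\left(D,S \right)} = -2 + \frac{\left(5 + S\right) D}{3} = -2 + \frac{D \left(5 + S\right)}{3}$)
$29 \left(2 + \left(-2 - 5\right) \left(-2 + 6\right)\right) 6 Q{\left(-1,l \right)} = 29 \left(2 + \left(-2 - 5\right) \left(-2 + 6\right)\right) 6 \left(-2 + \frac{5}{3} \left(-1\right) + \frac{1}{3} \left(-1\right) \left(-9\right)\right) = 29 \left(2 - 28\right) 6 \left(-2 - \frac{5}{3} + 3\right) = 29 \left(2 - 28\right) 6 \left(- \frac{2}{3}\right) = 29 \left(\left(-26\right) 6\right) \left(- \frac{2}{3}\right) = 29 \left(-156\right) \left(- \frac{2}{3}\right) = \left(-4524\right) \left(- \frac{2}{3}\right) = 3016$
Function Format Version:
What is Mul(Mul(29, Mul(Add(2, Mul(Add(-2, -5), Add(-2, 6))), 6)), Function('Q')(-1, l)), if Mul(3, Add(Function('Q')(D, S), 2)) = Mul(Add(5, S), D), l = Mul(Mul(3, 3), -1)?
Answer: 3016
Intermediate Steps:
l = -9 (l = Mul(9, -1) = -9)
Function('Q')(D, S) = Add(-2, Mul(Rational(1, 3), D, Add(5, S))) (Function('Q')(D, S) = Add(-2, Mul(Rational(1, 3), Mul(Add(5, S), D))) = Add(-2, Mul(Rational(1, 3), Mul(D, Add(5, S)))) = Add(-2, Mul(Rational(1, 3), D, Add(5, S))))
Mul(Mul(29, Mul(Add(2, Mul(Add(-2, -5), Add(-2, 6))), 6)), Function('Q')(-1, l)) = Mul(Mul(29, Mul(Add(2, Mul(Add(-2, -5), Add(-2, 6))), 6)), Add(-2, Mul(Rational(5, 3), -1), Mul(Rational(1, 3), -1, -9))) = Mul(Mul(29, Mul(Add(2, Mul(-7, 4)), 6)), Add(-2, Rational(-5, 3), 3)) = Mul(Mul(29, Mul(Add(2, -28), 6)), Rational(-2, 3)) = Mul(Mul(29, Mul(-26, 6)), Rational(-2, 3)) = Mul(Mul(29, -156), Rational(-2, 3)) = Mul(-4524, Rational(-2, 3)) = 3016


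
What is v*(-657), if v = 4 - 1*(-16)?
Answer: -13140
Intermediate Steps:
v = 20 (v = 4 + 16 = 20)
v*(-657) = 20*(-657) = -13140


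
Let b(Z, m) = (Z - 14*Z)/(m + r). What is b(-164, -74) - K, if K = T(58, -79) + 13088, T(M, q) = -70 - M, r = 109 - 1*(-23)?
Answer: -374774/29 ≈ -12923.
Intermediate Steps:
r = 132 (r = 109 + 23 = 132)
b(Z, m) = -13*Z/(132 + m) (b(Z, m) = (Z - 14*Z)/(m + 132) = (-13*Z)/(132 + m) = -13*Z/(132 + m))
K = 12960 (K = (-70 - 1*58) + 13088 = (-70 - 58) + 13088 = -128 + 13088 = 12960)
b(-164, -74) - K = -13*(-164)/(132 - 74) - 1*12960 = -13*(-164)/58 - 12960 = -13*(-164)*1/58 - 12960 = 1066/29 - 12960 = -374774/29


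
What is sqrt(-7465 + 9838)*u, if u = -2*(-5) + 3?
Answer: 13*sqrt(2373) ≈ 633.27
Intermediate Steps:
u = 13 (u = 10 + 3 = 13)
sqrt(-7465 + 9838)*u = sqrt(-7465 + 9838)*13 = sqrt(2373)*13 = 13*sqrt(2373)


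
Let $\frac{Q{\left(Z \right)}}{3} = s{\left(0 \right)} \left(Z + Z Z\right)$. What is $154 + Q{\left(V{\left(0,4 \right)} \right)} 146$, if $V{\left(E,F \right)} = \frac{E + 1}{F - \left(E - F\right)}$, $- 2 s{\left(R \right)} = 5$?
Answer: $\frac{1}{64} \approx 0.015625$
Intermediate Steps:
$s{\left(R \right)} = - \frac{5}{2}$ ($s{\left(R \right)} = \left(- \frac{1}{2}\right) 5 = - \frac{5}{2}$)
$V{\left(E,F \right)} = \frac{1 + E}{- E + 2 F}$
$Q{\left(Z \right)} = - \frac{15 Z}{2} - \frac{15 Z^{2}}{2}$ ($Q{\left(Z \right)} = 3 \left(- \frac{5 \left(Z + Z Z\right)}{2}\right) = 3 \left(- \frac{5 \left(Z + Z^{2}\right)}{2}\right) = 3 \left(- \frac{5 Z}{2} - \frac{5 Z^{2}}{2}\right) = - \frac{15 Z}{2} - \frac{15 Z^{2}}{2}$)
$154 + Q{\left(V{\left(0,4 \right)} \right)} 146 = 154 + - \frac{15 \frac{-1 - 0}{0 - 8} \left(1 + \frac{-1 - 0}{0 - 8}\right)}{2} \cdot 146 = 154 + - \frac{15 \frac{-1 + 0}{0 - 8} \left(1 + \frac{-1 + 0}{0 - 8}\right)}{2} \cdot 146 = 154 + - \frac{15 \frac{1}{-8} \left(-1\right) \left(1 + \frac{1}{-8} \left(-1\right)\right)}{2} \cdot 146 = 154 + - \frac{15 \left(\left(- \frac{1}{8}\right) \left(-1\right)\right) \left(1 - - \frac{1}{8}\right)}{2} \cdot 146 = 154 + \left(- \frac{15}{2}\right) \frac{1}{8} \left(1 + \frac{1}{8}\right) 146 = 154 + \left(- \frac{15}{2}\right) \frac{1}{8} \cdot \frac{9}{8} \cdot 146 = 154 - \frac{9855}{64} = \frac{1}{64}$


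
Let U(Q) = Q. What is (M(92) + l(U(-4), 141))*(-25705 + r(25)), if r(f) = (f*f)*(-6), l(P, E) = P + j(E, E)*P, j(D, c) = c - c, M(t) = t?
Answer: -2592040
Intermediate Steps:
j(D, c) = 0
l(P, E) = P (l(P, E) = P + 0*P = P + 0 = P)
r(f) = -6*f² (r(f) = f²*(-6) = -6*f²)
(M(92) + l(U(-4), 141))*(-25705 + r(25)) = (92 - 4)*(-25705 - 6*25²) = 88*(-25705 - 6*625) = 88*(-25705 - 3750) = 88*(-29455) = -2592040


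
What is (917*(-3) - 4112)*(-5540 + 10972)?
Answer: -37279816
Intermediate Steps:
(917*(-3) - 4112)*(-5540 + 10972) = (-2751 - 4112)*5432 = -6863*5432 = -37279816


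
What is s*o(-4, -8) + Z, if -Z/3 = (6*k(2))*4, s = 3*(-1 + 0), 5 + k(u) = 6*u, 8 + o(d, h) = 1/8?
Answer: -3843/8 ≈ -480.38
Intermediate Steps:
o(d, h) = -63/8 (o(d, h) = -8 + 1/8 = -63/8)
k(u) = -5 + 6*u
s = -3 (s = 3*(-1) = -3)
Z = -504 (Z = -3*6*(-5 + 6*2)*4 = -3*6*(-5 + 12)*4 = -3*6*7*4 = -126*4 = -3*168 = -504)
s*o(-4, -8) + Z = -3*(-63/8) - 504 = 189/8 - 504 = -3843/8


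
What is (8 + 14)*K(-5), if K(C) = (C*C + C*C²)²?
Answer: 220000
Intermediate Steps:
K(C) = (C² + C³)²
(8 + 14)*K(-5) = (8 + 14)*((-5)⁴*(1 - 5)²) = 22*(625*(-4)²) = 22*(625*16) = 22*10000 = 220000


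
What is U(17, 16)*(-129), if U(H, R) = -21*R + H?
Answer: 41151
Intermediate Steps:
U(H, R) = H - 21*R
U(17, 16)*(-129) = (17 - 21*16)*(-129) = (17 - 336)*(-129) = -319*(-129) = 41151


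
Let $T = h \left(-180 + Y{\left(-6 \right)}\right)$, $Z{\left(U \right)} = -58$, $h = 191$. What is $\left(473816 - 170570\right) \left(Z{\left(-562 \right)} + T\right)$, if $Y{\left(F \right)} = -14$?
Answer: $-11254065552$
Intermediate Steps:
$T = -37054$ ($T = 191 \left(-180 - 14\right) = 191 \left(-194\right) = -37054$)
$\left(473816 - 170570\right) \left(Z{\left(-562 \right)} + T\right) = \left(473816 - 170570\right) \left(-58 - 37054\right) = 303246 \left(-37112\right) = -11254065552$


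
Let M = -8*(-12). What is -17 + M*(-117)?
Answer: -11249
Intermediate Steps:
M = 96
-17 + M*(-117) = -17 + 96*(-117) = -17 - 11232 = -11249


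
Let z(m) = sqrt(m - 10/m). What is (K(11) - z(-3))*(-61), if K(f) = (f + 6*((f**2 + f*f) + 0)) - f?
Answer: -88572 + 61*sqrt(3)/3 ≈ -88537.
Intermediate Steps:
K(f) = 12*f**2 (K(f) = (f + 6*((f**2 + f**2) + 0)) - f = (f + 6*(2*f**2 + 0)) - f = (f + 6*(2*f**2)) - f = (f + 12*f**2) - f = 12*f**2)
(K(11) - z(-3))*(-61) = (12*11**2 - sqrt(-3 - 10/(-3)))*(-61) = (12*121 - sqrt(-3 - 10*(-1/3)))*(-61) = (1452 - sqrt(-3 + 10/3))*(-61) = (1452 - sqrt(1/3))*(-61) = (1452 - sqrt(3)/3)*(-61) = -88572 + 61*sqrt(3)/3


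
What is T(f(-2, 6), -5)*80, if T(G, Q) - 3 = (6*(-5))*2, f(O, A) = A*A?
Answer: -4560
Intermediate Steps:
f(O, A) = A²
T(G, Q) = -57 (T(G, Q) = 3 + (6*(-5))*2 = 3 - 30*2 = 3 - 60 = -57)
T(f(-2, 6), -5)*80 = -57*80 = -4560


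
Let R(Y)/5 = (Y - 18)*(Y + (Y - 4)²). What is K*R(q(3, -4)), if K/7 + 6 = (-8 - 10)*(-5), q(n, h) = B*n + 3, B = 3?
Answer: -1340640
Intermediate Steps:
q(n, h) = 3 + 3*n (q(n, h) = 3*n + 3 = 3 + 3*n)
K = 588 (K = -42 + 7*((-8 - 10)*(-5)) = -42 + 7*(-18*(-5)) = -42 + 7*90 = -42 + 630 = 588)
R(Y) = 5*(-18 + Y)*(Y + (-4 + Y)²) (R(Y) = 5*((Y - 18)*(Y + (Y - 4)²)) = 5*((-18 + Y)*(Y + (-4 + Y)²)) = 5*(-18 + Y)*(Y + (-4 + Y)²))
K*R(q(3, -4)) = 588*(-1440 - 125*(3 + 3*3)² + 5*(3 + 3*3)³ + 710*(3 + 3*3)) = 588*(-1440 - 125*(3 + 9)² + 5*(3 + 9)³ + 710*(3 + 9)) = 588*(-1440 - 125*12² + 5*12³ + 710*12) = 588*(-1440 - 125*144 + 5*1728 + 8520) = 588*(-1440 - 18000 + 8640 + 8520) = 588*(-2280) = -1340640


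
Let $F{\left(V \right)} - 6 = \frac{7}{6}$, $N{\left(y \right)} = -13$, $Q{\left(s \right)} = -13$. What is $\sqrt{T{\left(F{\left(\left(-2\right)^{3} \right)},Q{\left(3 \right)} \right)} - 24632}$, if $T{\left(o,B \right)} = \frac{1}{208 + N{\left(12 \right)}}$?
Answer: $\frac{i \sqrt{936631605}}{195} \approx 156.95 i$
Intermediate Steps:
$F{\left(V \right)} = \frac{43}{6}$ ($F{\left(V \right)} = 6 + \frac{7}{6} = \frac{43}{6}$)
$T{\left(o,B \right)} = \frac{1}{195}$ ($T{\left(o,B \right)} = \frac{1}{208 - 13} = \frac{1}{195}$)
$\sqrt{T{\left(F{\left(\left(-2\right)^{3} \right)},Q{\left(3 \right)} \right)} - 24632} = \sqrt{\frac{1}{195} - 24632} = \sqrt{- \frac{4803239}{195}} = \frac{i \sqrt{936631605}}{195}$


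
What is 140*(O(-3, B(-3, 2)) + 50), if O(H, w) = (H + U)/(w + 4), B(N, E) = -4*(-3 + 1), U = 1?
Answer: 20930/3 ≈ 6976.7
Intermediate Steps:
B(N, E) = 8 (B(N, E) = -4*(-2) = 8)
O(H, w) = (1 + H)/(4 + w) (O(H, w) = (H + 1)/(w + 4) = (1 + H)/(4 + w))
140*(O(-3, B(-3, 2)) + 50) = 140*((1 - 3)/(4 + 8) + 50) = 140*(-2/12 + 50) = 140*((1/12)*(-2) + 50) = 140*(-⅙ + 50) = 140*(299/6) = 20930/3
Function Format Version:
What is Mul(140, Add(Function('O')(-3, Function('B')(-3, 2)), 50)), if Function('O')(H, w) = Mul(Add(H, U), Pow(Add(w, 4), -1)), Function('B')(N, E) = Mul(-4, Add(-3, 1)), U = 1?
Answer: Rational(20930, 3) ≈ 6976.7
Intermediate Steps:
Function('B')(N, E) = 8 (Function('B')(N, E) = Mul(-4, -2) = 8)
Function('O')(H, w) = Mul(Pow(Add(4, w), -1), Add(1, H)) (Function('O')(H, w) = Mul(Add(H, 1), Pow(Add(w, 4), -1)) = Mul(Add(1, H), Pow(Add(4, w), -1)) = Mul(Pow(Add(4, w), -1), Add(1, H)))
Mul(140, Add(Function('O')(-3, Function('B')(-3, 2)), 50)) = Mul(140, Add(Mul(Pow(Add(4, 8), -1), Add(1, -3)), 50)) = Mul(140, Add(Mul(Pow(12, -1), -2), 50)) = Mul(140, Add(Mul(Rational(1, 12), -2), 50)) = Mul(140, Add(Rational(-1, 6), 50)) = Mul(140, Rational(299, 6)) = Rational(20930, 3)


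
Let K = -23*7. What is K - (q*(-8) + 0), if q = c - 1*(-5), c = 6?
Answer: -73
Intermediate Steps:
K = -161
q = 11 (q = 6 - 1*(-5) = 6 + 5 = 11)
K - (q*(-8) + 0) = -161 - (11*(-8) + 0) = -161 - (-88 + 0) = -161 - 1*(-88) = -161 + 88 = -73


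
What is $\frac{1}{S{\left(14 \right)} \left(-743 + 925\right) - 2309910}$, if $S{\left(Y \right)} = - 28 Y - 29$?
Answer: $- \frac{1}{2386532} \approx -4.1902 \cdot 10^{-7}$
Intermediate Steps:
$S{\left(Y \right)} = -29 - 28 Y$
$\frac{1}{S{\left(14 \right)} \left(-743 + 925\right) - 2309910} = \frac{1}{\left(-29 - 392\right) \left(-743 + 925\right) - 2309910} = \frac{1}{\left(-29 - 392\right) 182 - 2309910} = \frac{1}{\left(-421\right) 182 - 2309910} = \frac{1}{-76622 - 2309910} = \frac{1}{-2386532} = - \frac{1}{2386532}$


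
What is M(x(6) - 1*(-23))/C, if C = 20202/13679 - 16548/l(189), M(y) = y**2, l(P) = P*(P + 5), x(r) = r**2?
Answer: 41569290927/12246820 ≈ 3394.3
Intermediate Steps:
l(P) = P*(5 + P)
C = 12246820/11941767 (C = 20202/13679 - 16548*1/(189*(5 + 189)) = 20202*(1/13679) - 16548/(189*194) = 20202/13679 - 16548/36666 = 20202/13679 - 16548*1/36666 = 20202/13679 - 394/873 = 12246820/11941767 ≈ 1.0255)
M(x(6) - 1*(-23))/C = (6**2 - 1*(-23))**2/(12246820/11941767) = (36 + 23)**2*(11941767/12246820) = 59**2*(11941767/12246820) = 3481*(11941767/12246820) = 41569290927/12246820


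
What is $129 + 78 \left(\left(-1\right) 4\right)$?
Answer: $-183$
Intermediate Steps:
$129 + 78 \left(\left(-1\right) 4\right) = 129 + 78 \left(-4\right) = 129 - 312 = -183$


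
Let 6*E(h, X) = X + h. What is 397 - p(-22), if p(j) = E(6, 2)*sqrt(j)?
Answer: 397 - 4*I*sqrt(22)/3 ≈ 397.0 - 6.2539*I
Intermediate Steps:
E(h, X) = X/6 + h/6 (E(h, X) = (X + h)/6 = X/6 + h/6)
p(j) = 4*sqrt(j)/3 (p(j) = ((1/6)*2 + (1/6)*6)*sqrt(j) = (1/3 + 1)*sqrt(j) = 4*sqrt(j)/3)
397 - p(-22) = 397 - 4*sqrt(-22)/3 = 397 - 4*I*sqrt(22)/3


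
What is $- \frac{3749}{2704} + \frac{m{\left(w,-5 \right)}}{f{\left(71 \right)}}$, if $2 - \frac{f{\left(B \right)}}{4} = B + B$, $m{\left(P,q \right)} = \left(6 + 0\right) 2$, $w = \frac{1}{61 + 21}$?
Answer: $- \frac{133243}{94640} \approx -1.4079$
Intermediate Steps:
$w = \frac{1}{82} \approx 0.012195$
$m{\left(P,q \right)} = 12$ ($m{\left(P,q \right)} = 6 \cdot 2 = 12$)
$f{\left(B \right)} = 8 - 8 B$ ($f{\left(B \right)} = 8 - 4 \left(B + B\right) = 8 - 4 \cdot 2 B = 8 - 8 B$)
$- \frac{3749}{2704} + \frac{m{\left(w,-5 \right)}}{f{\left(71 \right)}} = - \frac{3749}{2704} + \frac{12}{8 - 568} = \left(-3749\right) \frac{1}{2704} + \frac{12}{8 - 568} = - \frac{3749}{2704} + \frac{12}{-560} = - \frac{3749}{2704} + 12 \left(- \frac{1}{560}\right) = - \frac{3749}{2704} - \frac{3}{140} = - \frac{133243}{94640}$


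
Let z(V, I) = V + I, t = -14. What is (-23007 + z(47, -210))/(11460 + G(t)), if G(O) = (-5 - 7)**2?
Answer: -11585/5802 ≈ -1.9967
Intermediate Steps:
z(V, I) = I + V
G(O) = 144 (G(O) = (-12)**2 = 144)
(-23007 + z(47, -210))/(11460 + G(t)) = (-23007 + (-210 + 47))/(11460 + 144) = (-23007 - 163)/11604 = -23170*1/11604 = -11585/5802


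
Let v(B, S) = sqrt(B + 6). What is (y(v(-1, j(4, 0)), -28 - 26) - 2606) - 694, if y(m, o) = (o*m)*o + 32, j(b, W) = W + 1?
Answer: -3268 + 2916*sqrt(5) ≈ 3252.4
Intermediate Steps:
j(b, W) = 1 + W
v(B, S) = sqrt(6 + B)
y(m, o) = 32 + m*o**2 (y(m, o) = (m*o)*o + 32 = m*o**2 + 32 = 32 + m*o**2)
(y(v(-1, j(4, 0)), -28 - 26) - 2606) - 694 = ((32 + sqrt(6 - 1)*(-28 - 26)**2) - 2606) - 694 = ((32 + sqrt(5)*(-54)**2) - 2606) - 694 = ((32 + sqrt(5)*2916) - 2606) - 694 = ((32 + 2916*sqrt(5)) - 2606) - 694 = (-2574 + 2916*sqrt(5)) - 694 = -3268 + 2916*sqrt(5)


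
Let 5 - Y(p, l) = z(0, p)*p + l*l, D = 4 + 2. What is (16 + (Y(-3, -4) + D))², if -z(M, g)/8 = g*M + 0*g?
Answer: 121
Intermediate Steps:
D = 6
z(M, g) = -8*M*g (z(M, g) = -8*(g*M + 0*g) = -8*(M*g + 0) = -8*M*g)
Y(p, l) = 5 - l² (Y(p, l) = 5 - ((-8*0*p)*p + l*l) = 5 - (0*p + l²) = 5 - (0 + l²) = 5 - l²)
(16 + (Y(-3, -4) + D))² = (16 + ((5 - 1*(-4)²) + 6))² = (16 + ((5 - 1*16) + 6))² = (16 + ((5 - 16) + 6))² = (16 + (-11 + 6))² = (16 - 5)² = 11² = 121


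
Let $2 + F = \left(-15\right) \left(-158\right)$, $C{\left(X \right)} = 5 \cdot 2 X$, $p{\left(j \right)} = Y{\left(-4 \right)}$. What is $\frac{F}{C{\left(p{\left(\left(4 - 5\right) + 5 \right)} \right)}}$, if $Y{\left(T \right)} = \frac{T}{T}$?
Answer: $\frac{1184}{5} \approx 236.8$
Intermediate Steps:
$Y{\left(T \right)} = 1$
$p{\left(j \right)} = 1$
$C{\left(X \right)} = 10 X$
$F = 2368$ ($F = -2 - -2370 = -2 + 2370 = 2368$)
$\frac{F}{C{\left(p{\left(\left(4 - 5\right) + 5 \right)} \right)}} = \frac{2368}{10 \cdot 1} = \frac{2368}{10} = 2368 \cdot \frac{1}{10} = \frac{1184}{5}$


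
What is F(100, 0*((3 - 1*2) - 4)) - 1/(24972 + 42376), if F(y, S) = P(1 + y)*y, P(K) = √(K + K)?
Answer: -1/67348 + 100*√202 ≈ 1421.3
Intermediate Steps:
P(K) = √2*√K (P(K) = √(2*K) = √2*√K)
F(y, S) = y*√2*√(1 + y) (F(y, S) = (√2*√(1 + y))*y = y*√2*√(1 + y))
F(100, 0*((3 - 1*2) - 4)) - 1/(24972 + 42376) = 100*√(2 + 2*100) - 1/(24972 + 42376) = 100*√(2 + 200) - 1/67348 = 100*√202 - 1*1/67348 = 100*√202 - 1/67348 = -1/67348 + 100*√202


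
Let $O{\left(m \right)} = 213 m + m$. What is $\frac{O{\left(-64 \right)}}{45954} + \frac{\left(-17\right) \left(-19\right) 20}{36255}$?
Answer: $- \frac{6656188}{55535409} \approx -0.11985$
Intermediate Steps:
$O{\left(m \right)} = 214 m$
$\frac{O{\left(-64 \right)}}{45954} + \frac{\left(-17\right) \left(-19\right) 20}{36255} = \frac{214 \left(-64\right)}{45954} + \frac{\left(-17\right) \left(-19\right) 20}{36255} = \left(-13696\right) \frac{1}{45954} + 323 \cdot 20 \cdot \frac{1}{36255} = - \frac{6848}{22977} + 6460 \cdot \frac{1}{36255} = - \frac{6848}{22977} + \frac{1292}{7251} = - \frac{6656188}{55535409}$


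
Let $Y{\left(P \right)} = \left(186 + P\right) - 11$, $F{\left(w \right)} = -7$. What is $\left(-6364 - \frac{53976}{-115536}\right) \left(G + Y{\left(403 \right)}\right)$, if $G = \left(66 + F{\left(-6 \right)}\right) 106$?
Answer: $- \frac{104645904552}{2407} \approx -4.3476 \cdot 10^{7}$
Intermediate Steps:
$Y{\left(P \right)} = 175 + P$
$G = 6254$ ($G = \left(66 - 7\right) 106 = 59 \cdot 106 = 6254$)
$\left(-6364 - \frac{53976}{-115536}\right) \left(G + Y{\left(403 \right)}\right) = \left(-6364 - \frac{53976}{-115536}\right) \left(6254 + \left(175 + 403\right)\right) = \left(-6364 - - \frac{2249}{4814}\right) \left(6254 + 578\right) = \left(-6364 + \frac{2249}{4814}\right) 6832 = \left(- \frac{30634047}{4814}\right) 6832 = - \frac{104645904552}{2407}$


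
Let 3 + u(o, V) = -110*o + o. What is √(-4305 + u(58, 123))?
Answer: I*√10630 ≈ 103.1*I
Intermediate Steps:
u(o, V) = -3 - 109*o (u(o, V) = -3 + (-110*o + o) = -3 - 109*o)
√(-4305 + u(58, 123)) = √(-4305 + (-3 - 109*58)) = √(-4305 + (-3 - 6322)) = √(-4305 - 6325) = √(-10630) = I*√10630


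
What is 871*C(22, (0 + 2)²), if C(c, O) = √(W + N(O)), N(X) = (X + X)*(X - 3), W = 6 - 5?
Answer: 2613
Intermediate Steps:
W = 1
N(X) = 2*X*(-3 + X) (N(X) = (2*X)*(-3 + X) = 2*X*(-3 + X))
C(c, O) = √(1 + 2*O*(-3 + O))
871*C(22, (0 + 2)²) = 871*√(1 + 2*(0 + 2)²*(-3 + (0 + 2)²)) = 871*√(1 + 2*2²*(-3 + 2²)) = 871*√(1 + 2*4*(-3 + 4)) = 871*√(1 + 2*4*1) = 871*√(1 + 8) = 871*√9 = 871*3 = 2613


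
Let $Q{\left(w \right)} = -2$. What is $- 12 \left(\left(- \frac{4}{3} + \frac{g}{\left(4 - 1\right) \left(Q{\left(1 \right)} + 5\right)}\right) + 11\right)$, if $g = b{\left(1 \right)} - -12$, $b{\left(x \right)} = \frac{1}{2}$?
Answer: $- \frac{398}{3} \approx -132.67$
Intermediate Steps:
$b{\left(x \right)} = \frac{1}{2}$
$g = \frac{25}{2}$ ($g = \frac{1}{2} - -12 = \frac{1}{2} + 12 = \frac{25}{2} \approx 12.5$)
$- 12 \left(\left(- \frac{4}{3} + \frac{g}{\left(4 - 1\right) \left(Q{\left(1 \right)} + 5\right)}\right) + 11\right) = - 12 \left(\left(- \frac{4}{3} + \frac{25}{2 \left(4 - 1\right) \left(-2 + 5\right)}\right) + 11\right) = - 12 \left(\left(\left(-4\right) \frac{1}{3} + \frac{25}{2 \cdot 3 \cdot 3}\right) + 11\right) = - 12 \left(\left(- \frac{4}{3} + \frac{25}{2 \cdot 9}\right) + 11\right) = - 12 \left(\left(- \frac{4}{3} + \frac{25}{2} \cdot \frac{1}{9}\right) + 11\right) = - 12 \left(\left(- \frac{4}{3} + \frac{25}{18}\right) + 11\right) = - 12 \left(\frac{1}{18} + 11\right) = \left(-12\right) \frac{199}{18} = - \frac{398}{3}$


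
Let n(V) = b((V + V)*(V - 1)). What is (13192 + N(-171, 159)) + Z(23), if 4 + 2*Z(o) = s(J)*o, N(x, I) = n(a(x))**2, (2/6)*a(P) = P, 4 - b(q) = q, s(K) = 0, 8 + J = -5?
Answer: 278108582790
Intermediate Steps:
J = -13 (J = -8 - 5 = -13)
b(q) = 4 - q
a(P) = 3*P
n(V) = 4 - 2*V*(-1 + V) (n(V) = 4 - (V + V)*(V - 1) = 4 - 2*V*(-1 + V))
N(x, I) = (4 - 6*x*(-1 + 3*x))**2 (N(x, I) = (4 - 2*3*x*(-1 + 3*x))**2 = (4 - 6*x*(-1 + 3*x))**2)
Z(o) = -2 (Z(o) = -2 + (0*o)/2 = -2 + (1/2)*0 = -2 + 0 = -2)
(13192 + N(-171, 159)) + Z(23) = (13192 + 4*(-2 + 3*(-171)*(-1 + 3*(-171)))**2) - 2 = (13192 + 4*(-2 + 3*(-171)*(-1 - 513))**2) - 2 = (13192 + 4*(-2 + 3*(-171)*(-514))**2) - 2 = (13192 + 4*(-2 + 263682)**2) - 2 = (13192 + 4*263680**2) - 2 = (13192 + 4*69527142400) - 2 = (13192 + 278108569600) - 2 = 278108582792 - 2 = 278108582790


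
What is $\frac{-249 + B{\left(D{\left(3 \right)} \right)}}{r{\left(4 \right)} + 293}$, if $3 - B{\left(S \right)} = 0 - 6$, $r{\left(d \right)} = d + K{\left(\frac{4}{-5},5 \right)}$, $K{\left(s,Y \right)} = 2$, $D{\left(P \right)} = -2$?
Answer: $- \frac{240}{299} \approx -0.80268$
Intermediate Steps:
$r{\left(d \right)} = 2 + d$ ($r{\left(d \right)} = d + 2 = 2 + d$)
$B{\left(S \right)} = 9$ ($B{\left(S \right)} = 3 - \left(0 - 6\right) = 3 - -6 = 3 + 6 = 9$)
$\frac{-249 + B{\left(D{\left(3 \right)} \right)}}{r{\left(4 \right)} + 293} = \frac{-249 + 9}{\left(2 + 4\right) + 293} = - \frac{240}{6 + 293} = - \frac{240}{299}$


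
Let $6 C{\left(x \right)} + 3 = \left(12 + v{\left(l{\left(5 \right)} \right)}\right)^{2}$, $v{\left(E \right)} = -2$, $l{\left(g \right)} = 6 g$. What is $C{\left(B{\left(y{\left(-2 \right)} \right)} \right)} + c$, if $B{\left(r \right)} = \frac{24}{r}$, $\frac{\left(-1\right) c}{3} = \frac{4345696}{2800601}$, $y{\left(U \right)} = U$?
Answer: $\frac{193435769}{16803606} \approx 11.512$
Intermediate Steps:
$c = - \frac{13037088}{2800601}$ ($c = - 3 \cdot \frac{4345696}{2800601} = - 3 \cdot 4345696 \cdot \frac{1}{2800601} = \left(-3\right) \frac{4345696}{2800601} = - \frac{13037088}{2800601} \approx -4.6551$)
$C{\left(x \right)} = \frac{97}{6}$ ($C{\left(x \right)} = - \frac{1}{2} + \frac{\left(12 - 2\right)^{2}}{6} = - \frac{1}{2} + \frac{10^{2}}{6} = - \frac{1}{2} + \frac{1}{6} \cdot 100 = - \frac{1}{2} + \frac{50}{3} = \frac{97}{6}$)
$C{\left(B{\left(y{\left(-2 \right)} \right)} \right)} + c = \frac{97}{6} - \frac{13037088}{2800601} = \frac{193435769}{16803606}$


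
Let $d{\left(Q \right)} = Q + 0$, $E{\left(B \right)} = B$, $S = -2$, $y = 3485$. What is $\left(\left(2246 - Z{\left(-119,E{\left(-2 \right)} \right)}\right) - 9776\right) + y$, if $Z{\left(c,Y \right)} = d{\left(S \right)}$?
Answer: $-4043$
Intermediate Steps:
$d{\left(Q \right)} = Q$
$Z{\left(c,Y \right)} = -2$
$\left(\left(2246 - Z{\left(-119,E{\left(-2 \right)} \right)}\right) - 9776\right) + y = \left(\left(2246 - -2\right) - 9776\right) + 3485 = \left(\left(2246 + 2\right) - 9776\right) + 3485 = \left(2248 - 9776\right) + 3485 = -7528 + 3485 = -4043$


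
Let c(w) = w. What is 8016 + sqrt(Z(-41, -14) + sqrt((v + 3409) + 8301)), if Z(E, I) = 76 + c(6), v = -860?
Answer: 8016 + sqrt(82 + 5*sqrt(434)) ≈ 8029.6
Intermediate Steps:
Z(E, I) = 82 (Z(E, I) = 76 + 6 = 82)
8016 + sqrt(Z(-41, -14) + sqrt((v + 3409) + 8301)) = 8016 + sqrt(82 + sqrt((-860 + 3409) + 8301)) = 8016 + sqrt(82 + sqrt(2549 + 8301)) = 8016 + sqrt(82 + sqrt(10850)) = 8016 + sqrt(82 + 5*sqrt(434))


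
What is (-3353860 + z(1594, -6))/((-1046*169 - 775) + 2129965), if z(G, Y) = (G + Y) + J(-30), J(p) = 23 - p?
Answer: -3352219/1952416 ≈ -1.7170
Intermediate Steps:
z(G, Y) = 53 + G + Y (z(G, Y) = (G + Y) + (23 - 1*(-30)) = (G + Y) + (23 + 30) = (G + Y) + 53 = 53 + G + Y)
(-3353860 + z(1594, -6))/((-1046*169 - 775) + 2129965) = (-3353860 + (53 + 1594 - 6))/((-1046*169 - 775) + 2129965) = (-3353860 + 1641)/((-176774 - 775) + 2129965) = -3352219/(-177549 + 2129965) = -3352219/1952416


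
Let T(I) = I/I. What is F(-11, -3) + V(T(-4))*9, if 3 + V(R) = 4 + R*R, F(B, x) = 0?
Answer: 18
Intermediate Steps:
T(I) = 1
V(R) = 1 + R² (V(R) = -3 + (4 + R*R) = -3 + (4 + R²) = 1 + R²)
F(-11, -3) + V(T(-4))*9 = 0 + (1 + 1²)*9 = 0 + (1 + 1)*9 = 0 + 2*9 = 0 + 18 = 18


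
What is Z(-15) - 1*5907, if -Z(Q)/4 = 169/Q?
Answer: -87929/15 ≈ -5861.9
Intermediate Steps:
Z(Q) = -676/Q
Z(-15) - 1*5907 = -676/(-15) - 1*5907 = -676*(-1/15) - 5907 = 676/15 - 5907 = -87929/15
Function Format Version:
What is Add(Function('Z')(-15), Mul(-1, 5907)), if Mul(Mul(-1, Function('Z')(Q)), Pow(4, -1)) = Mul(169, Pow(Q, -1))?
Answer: Rational(-87929, 15) ≈ -5861.9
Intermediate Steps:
Function('Z')(Q) = Mul(-676, Pow(Q, -1)) (Function('Z')(Q) = Mul(-4, Mul(169, Pow(Q, -1))) = Mul(-676, Pow(Q, -1)))
Add(Function('Z')(-15), Mul(-1, 5907)) = Add(Mul(-676, Pow(-15, -1)), Mul(-1, 5907)) = Add(Mul(-676, Rational(-1, 15)), -5907) = Add(Rational(676, 15), -5907) = Rational(-87929, 15)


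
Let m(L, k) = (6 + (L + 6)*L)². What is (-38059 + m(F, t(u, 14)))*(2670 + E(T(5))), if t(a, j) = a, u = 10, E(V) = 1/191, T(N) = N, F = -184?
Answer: 2865045126405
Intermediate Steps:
E(V) = 1/191
m(L, k) = (6 + L*(6 + L))² (m(L, k) = (6 + (6 + L)*L)² = (6 + L*(6 + L))²)
(-38059 + m(F, t(u, 14)))*(2670 + E(T(5))) = (-38059 + (6 + (-184)² + 6*(-184))²)*(2670 + 1/191) = (-38059 + (6 + 33856 - 1104)²)*(509971/191) = (-38059 + 32758²)*(509971/191) = (-38059 + 1073086564)*(509971/191) = 1073048505*(509971/191) = 2865045126405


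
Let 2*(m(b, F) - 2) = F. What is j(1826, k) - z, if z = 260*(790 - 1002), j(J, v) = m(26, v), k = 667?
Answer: 110911/2 ≈ 55456.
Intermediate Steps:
m(b, F) = 2 + F/2
j(J, v) = 2 + v/2
z = -55120 (z = 260*(-212) = -55120)
j(1826, k) - z = (2 + (1/2)*667) - 1*(-55120) = (2 + 667/2) + 55120 = 671/2 + 55120 = 110911/2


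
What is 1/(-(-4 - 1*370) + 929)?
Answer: 1/1303 ≈ 0.00076746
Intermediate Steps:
1/(-(-4 - 1*370) + 929) = 1/(-(-4 - 370) + 929) = 1/(-1*(-374) + 929) = 1/(374 + 929) = 1/1303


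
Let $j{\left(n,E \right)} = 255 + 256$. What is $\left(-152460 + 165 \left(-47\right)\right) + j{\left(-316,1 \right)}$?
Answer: $-159704$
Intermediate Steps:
$j{\left(n,E \right)} = 511$
$\left(-152460 + 165 \left(-47\right)\right) + j{\left(-316,1 \right)} = \left(-152460 + 165 \left(-47\right)\right) + 511 = \left(-152460 - 7755\right) + 511 = -160215 + 511 = -159704$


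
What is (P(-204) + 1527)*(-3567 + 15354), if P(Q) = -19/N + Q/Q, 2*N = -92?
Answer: 828708609/46 ≈ 1.8015e+7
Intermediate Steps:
N = -46 (N = (½)*(-92) = -46)
P(Q) = 65/46 (P(Q) = -19/(-46) + Q/Q = -19*(-1/46) + 1 = 19/46 + 1 = 65/46)
(P(-204) + 1527)*(-3567 + 15354) = (65/46 + 1527)*(-3567 + 15354) = (70307/46)*11787 = 828708609/46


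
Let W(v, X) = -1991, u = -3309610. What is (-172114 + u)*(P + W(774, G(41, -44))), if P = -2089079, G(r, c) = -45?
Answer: 7280528604680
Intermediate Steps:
(-172114 + u)*(P + W(774, G(41, -44))) = (-172114 - 3309610)*(-2089079 - 1991) = -3481724*(-2091070) = 7280528604680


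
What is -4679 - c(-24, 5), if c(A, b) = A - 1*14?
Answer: -4641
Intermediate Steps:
c(A, b) = -14 + A (c(A, b) = A - 14 = -14 + A)
-4679 - c(-24, 5) = -4679 - (-14 - 24) = -4679 - 1*(-38) = -4679 + 38 = -4641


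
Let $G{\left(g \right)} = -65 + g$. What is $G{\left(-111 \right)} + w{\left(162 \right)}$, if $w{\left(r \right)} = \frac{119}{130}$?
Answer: $- \frac{22761}{130} \approx -175.08$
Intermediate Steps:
$w{\left(r \right)} = \frac{119}{130}$ ($w{\left(r \right)} = 119 \cdot \frac{1}{130} = \frac{119}{130}$)
$G{\left(-111 \right)} + w{\left(162 \right)} = \left(-65 - 111\right) + \frac{119}{130} = -176 + \frac{119}{130} = - \frac{22761}{130}$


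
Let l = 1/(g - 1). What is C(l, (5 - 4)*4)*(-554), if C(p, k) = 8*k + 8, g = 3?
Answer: -22160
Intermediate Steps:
l = ½ (l = 1/(3 - 1) = 1/2 = ½ ≈ 0.50000)
C(p, k) = 8 + 8*k
C(l, (5 - 4)*4)*(-554) = (8 + 8*((5 - 4)*4))*(-554) = (8 + 8*(1*4))*(-554) = (8 + 8*4)*(-554) = (8 + 32)*(-554) = 40*(-554) = -22160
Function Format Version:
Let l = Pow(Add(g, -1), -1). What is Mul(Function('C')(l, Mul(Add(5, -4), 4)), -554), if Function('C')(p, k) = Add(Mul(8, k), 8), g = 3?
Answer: -22160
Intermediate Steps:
l = Rational(1, 2) (l = Pow(Add(3, -1), -1) = Pow(2, -1) = Rational(1, 2) ≈ 0.50000)
Function('C')(p, k) = Add(8, Mul(8, k))
Mul(Function('C')(l, Mul(Add(5, -4), 4)), -554) = Mul(Add(8, Mul(8, Mul(Add(5, -4), 4))), -554) = Mul(Add(8, Mul(8, Mul(1, 4))), -554) = Mul(Add(8, Mul(8, 4)), -554) = Mul(Add(8, 32), -554) = Mul(40, -554) = -22160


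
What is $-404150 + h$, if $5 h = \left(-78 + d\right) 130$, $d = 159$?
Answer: $-402044$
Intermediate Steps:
$h = 2106$ ($h = \frac{\left(-78 + 159\right) 130}{5} = \frac{81 \cdot 130}{5} = \frac{1}{5} \cdot 10530 = 2106$)
$-404150 + h = -404150 + 2106 = -402044$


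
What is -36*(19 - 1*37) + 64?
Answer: 712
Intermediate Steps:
-36*(19 - 1*37) + 64 = -36*(19 - 37) + 64 = -36*(-18) + 64 = 648 + 64 = 712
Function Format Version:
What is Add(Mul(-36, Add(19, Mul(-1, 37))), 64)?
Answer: 712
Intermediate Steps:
Add(Mul(-36, Add(19, Mul(-1, 37))), 64) = Add(Mul(-36, Add(19, -37)), 64) = Add(Mul(-36, -18), 64) = Add(648, 64) = 712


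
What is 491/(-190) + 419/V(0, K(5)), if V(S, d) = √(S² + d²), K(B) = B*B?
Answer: 13467/950 ≈ 14.176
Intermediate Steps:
K(B) = B²
491/(-190) + 419/V(0, K(5)) = 491/(-190) + 419/(√(0² + (5²)²)) = 491*(-1/190) + 419/(√(0 + 25²)) = -491/190 + 419/(√(0 + 625)) = -491/190 + 419/(√625) = -491/190 + 419/25 = 13467/950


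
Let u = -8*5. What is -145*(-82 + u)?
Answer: 17690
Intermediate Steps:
u = -40
-145*(-82 + u) = -145*(-82 - 40) = -145*(-122) = 17690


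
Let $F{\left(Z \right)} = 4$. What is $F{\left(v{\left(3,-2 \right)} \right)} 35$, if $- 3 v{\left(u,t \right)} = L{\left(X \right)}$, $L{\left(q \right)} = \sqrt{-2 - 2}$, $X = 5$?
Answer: $140$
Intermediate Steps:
$L{\left(q \right)} = 2 i$ ($L{\left(q \right)} = \sqrt{-4} = 2 i$)
$v{\left(u,t \right)} = - \frac{2 i}{3}$
$F{\left(v{\left(3,-2 \right)} \right)} 35 = 4 \cdot 35 = 140$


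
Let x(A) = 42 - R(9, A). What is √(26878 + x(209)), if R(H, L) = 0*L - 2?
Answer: √26922 ≈ 164.08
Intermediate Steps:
R(H, L) = -2 (R(H, L) = 0 - 2 = -2)
x(A) = 44 (x(A) = 42 - 1*(-2) = 42 + 2 = 44)
√(26878 + x(209)) = √(26878 + 44) = √26922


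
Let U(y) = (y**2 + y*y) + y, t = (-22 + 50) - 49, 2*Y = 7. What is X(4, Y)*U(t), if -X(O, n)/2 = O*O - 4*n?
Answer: -3444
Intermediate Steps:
Y = 7/2 (Y = (1/2)*7 = 7/2 ≈ 3.5000)
t = -21 (t = 28 - 49 = -21)
U(y) = y + 2*y**2 (U(y) = (y**2 + y**2) + y = 2*y**2 + y = y + 2*y**2)
X(O, n) = -2*O**2 + 8*n (X(O, n) = -2*(O*O - 4*n) = -2*(O**2 - 4*n) = -2*O**2 + 8*n)
X(4, Y)*U(t) = (-2*4**2 + 8*(7/2))*(-21*(1 + 2*(-21))) = (-2*16 + 28)*(-21*(1 - 42)) = (-32 + 28)*(-21*(-41)) = -4*861 = -3444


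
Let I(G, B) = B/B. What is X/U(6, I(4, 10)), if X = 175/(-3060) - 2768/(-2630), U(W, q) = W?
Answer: 800983/4828680 ≈ 0.16588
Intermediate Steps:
I(G, B) = 1
X = 800983/804780 (X = 175*(-1/3060) - 2768*(-1/2630) = -35/612 + 1384/1315 = 800983/804780 ≈ 0.99528)
X/U(6, I(4, 10)) = (800983/804780)/6 = (800983/804780)*(1/6) = 800983/4828680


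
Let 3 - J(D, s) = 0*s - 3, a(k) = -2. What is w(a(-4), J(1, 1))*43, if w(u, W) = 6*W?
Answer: 1548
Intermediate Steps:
J(D, s) = 6 (J(D, s) = 3 - (0*s - 3) = 3 - (0 - 3) = 3 - 1*(-3) = 3 + 3 = 6)
w(a(-4), J(1, 1))*43 = (6*6)*43 = 36*43 = 1548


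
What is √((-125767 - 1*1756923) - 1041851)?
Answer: 3*I*√324949 ≈ 1710.1*I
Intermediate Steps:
√((-125767 - 1*1756923) - 1041851) = √((-125767 - 1756923) - 1041851) = √(-1882690 - 1041851) = √(-2924541) = 3*I*√324949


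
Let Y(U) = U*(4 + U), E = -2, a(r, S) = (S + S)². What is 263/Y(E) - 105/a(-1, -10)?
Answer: -5281/80 ≈ -66.012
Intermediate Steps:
a(r, S) = 4*S² (a(r, S) = (2*S)² = 4*S²)
263/Y(E) - 105/a(-1, -10) = 263/((-2*(4 - 2))) - 105/(4*(-10)²) = 263/((-2*2)) - 105/(4*100) = 263/(-4) - 105/400 = 263*(-¼) - 105*1/400 = -263/4 - 21/80 = -5281/80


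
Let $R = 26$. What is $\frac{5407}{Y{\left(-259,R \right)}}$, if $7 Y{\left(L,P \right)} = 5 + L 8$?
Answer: $- \frac{37849}{2067} \approx -18.311$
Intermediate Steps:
$Y{\left(L,P \right)} = \frac{5}{7} + \frac{8 L}{7}$ ($Y{\left(L,P \right)} = \frac{5 + L 8}{7} = \frac{5 + 8 L}{7} = \frac{5}{7} + \frac{8 L}{7}$)
$\frac{5407}{Y{\left(-259,R \right)}} = \frac{5407}{\frac{5}{7} + \frac{8}{7} \left(-259\right)} = \frac{5407}{\frac{5}{7} - 296} = \frac{5407}{- \frac{2067}{7}} = 5407 \left(- \frac{7}{2067}\right) = - \frac{37849}{2067}$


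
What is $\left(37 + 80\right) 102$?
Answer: $11934$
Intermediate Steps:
$\left(37 + 80\right) 102 = 117 \cdot 102 = 11934$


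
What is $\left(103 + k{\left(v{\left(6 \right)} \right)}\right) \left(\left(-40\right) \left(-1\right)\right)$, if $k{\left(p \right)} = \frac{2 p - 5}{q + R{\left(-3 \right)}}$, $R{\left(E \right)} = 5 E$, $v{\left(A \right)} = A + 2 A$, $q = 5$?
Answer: $3996$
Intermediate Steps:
$v{\left(A \right)} = 3 A$
$k{\left(p \right)} = \frac{1}{2} - \frac{p}{5}$ ($k{\left(p \right)} = \frac{2 p - 5}{5 + 5 \left(-3\right)} = \frac{-5 + 2 p}{5 - 15} = \frac{-5 + 2 p}{-10} = \left(-5 + 2 p\right) \left(- \frac{1}{10}\right) = \frac{1}{2} - \frac{p}{5}$)
$\left(103 + k{\left(v{\left(6 \right)} \right)}\right) \left(\left(-40\right) \left(-1\right)\right) = \left(103 + \left(\frac{1}{2} - \frac{3 \cdot 6}{5}\right)\right) \left(\left(-40\right) \left(-1\right)\right) = \left(103 + \left(\frac{1}{2} - \frac{18}{5}\right)\right) 40 = \left(103 - \frac{31}{10}\right) 40 = \frac{999}{10} \cdot 40 = 3996$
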